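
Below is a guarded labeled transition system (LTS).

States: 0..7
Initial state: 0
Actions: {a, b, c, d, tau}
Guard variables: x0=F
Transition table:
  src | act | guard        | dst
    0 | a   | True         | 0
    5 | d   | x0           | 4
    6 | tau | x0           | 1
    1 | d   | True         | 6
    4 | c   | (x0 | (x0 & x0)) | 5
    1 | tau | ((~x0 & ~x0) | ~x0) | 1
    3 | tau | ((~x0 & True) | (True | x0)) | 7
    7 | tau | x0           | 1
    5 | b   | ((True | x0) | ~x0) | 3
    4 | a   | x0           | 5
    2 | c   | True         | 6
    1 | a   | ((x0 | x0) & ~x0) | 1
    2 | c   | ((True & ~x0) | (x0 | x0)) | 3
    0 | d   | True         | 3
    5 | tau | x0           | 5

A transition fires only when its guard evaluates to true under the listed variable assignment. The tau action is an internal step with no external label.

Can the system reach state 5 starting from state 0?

After dropping false guards: 8 live edges.
L0 = {0}
L1 = {3}  now seen {0,3}
L2 = {7}  now seen {0,3,7}
Reachable = {0,3,7}

Answer: UNREACHABLE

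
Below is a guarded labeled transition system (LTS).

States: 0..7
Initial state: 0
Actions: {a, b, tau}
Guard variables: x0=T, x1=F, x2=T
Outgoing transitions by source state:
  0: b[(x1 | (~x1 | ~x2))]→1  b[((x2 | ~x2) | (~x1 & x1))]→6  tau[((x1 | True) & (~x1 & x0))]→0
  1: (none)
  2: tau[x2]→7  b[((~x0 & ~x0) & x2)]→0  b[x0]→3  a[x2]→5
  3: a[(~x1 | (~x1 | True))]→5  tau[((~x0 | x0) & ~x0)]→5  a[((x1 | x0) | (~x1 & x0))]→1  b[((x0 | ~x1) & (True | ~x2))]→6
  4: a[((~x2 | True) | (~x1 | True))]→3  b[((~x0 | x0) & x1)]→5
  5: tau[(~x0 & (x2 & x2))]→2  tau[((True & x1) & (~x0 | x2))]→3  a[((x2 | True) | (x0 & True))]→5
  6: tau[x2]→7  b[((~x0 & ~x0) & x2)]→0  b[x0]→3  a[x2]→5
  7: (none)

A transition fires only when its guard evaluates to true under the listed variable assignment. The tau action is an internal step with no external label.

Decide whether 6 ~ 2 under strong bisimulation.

Refine partition for ~:
  round 0: {{0,1,2,3,4,5,6,7}}
  round 1: {{0},{1,7},{2,6},{3},{4,5}}
  round 2: {{0},{1,7},{2,6},{3},{4},{5}}
6 equivalence class(es) (converged in 3)
[6]={2,6}  [2]={2,6}

Answer: BISIMILAR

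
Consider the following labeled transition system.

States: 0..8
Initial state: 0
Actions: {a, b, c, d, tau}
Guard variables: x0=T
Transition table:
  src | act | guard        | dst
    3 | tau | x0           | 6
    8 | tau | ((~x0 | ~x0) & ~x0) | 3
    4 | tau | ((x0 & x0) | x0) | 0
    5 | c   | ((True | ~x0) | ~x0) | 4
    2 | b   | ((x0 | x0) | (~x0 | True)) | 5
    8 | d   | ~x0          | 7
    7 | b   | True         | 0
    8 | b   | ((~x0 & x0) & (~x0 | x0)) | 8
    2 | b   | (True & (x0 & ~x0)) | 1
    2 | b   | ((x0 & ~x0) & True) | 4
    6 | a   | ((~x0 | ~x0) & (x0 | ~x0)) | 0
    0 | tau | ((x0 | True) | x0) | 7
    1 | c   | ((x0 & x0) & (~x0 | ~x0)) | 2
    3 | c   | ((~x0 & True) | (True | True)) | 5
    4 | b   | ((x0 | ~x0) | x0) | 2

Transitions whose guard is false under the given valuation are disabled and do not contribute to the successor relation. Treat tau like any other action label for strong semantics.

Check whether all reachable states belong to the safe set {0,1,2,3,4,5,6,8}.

Answer: INVARIANT VIOLATED at state 7

Trace:
Inv-set: {0,1,2,3,4,5,6,8}
R = {0,7}
  0: safe
  7: ✗ unsafe
witness against invariant: tau → 7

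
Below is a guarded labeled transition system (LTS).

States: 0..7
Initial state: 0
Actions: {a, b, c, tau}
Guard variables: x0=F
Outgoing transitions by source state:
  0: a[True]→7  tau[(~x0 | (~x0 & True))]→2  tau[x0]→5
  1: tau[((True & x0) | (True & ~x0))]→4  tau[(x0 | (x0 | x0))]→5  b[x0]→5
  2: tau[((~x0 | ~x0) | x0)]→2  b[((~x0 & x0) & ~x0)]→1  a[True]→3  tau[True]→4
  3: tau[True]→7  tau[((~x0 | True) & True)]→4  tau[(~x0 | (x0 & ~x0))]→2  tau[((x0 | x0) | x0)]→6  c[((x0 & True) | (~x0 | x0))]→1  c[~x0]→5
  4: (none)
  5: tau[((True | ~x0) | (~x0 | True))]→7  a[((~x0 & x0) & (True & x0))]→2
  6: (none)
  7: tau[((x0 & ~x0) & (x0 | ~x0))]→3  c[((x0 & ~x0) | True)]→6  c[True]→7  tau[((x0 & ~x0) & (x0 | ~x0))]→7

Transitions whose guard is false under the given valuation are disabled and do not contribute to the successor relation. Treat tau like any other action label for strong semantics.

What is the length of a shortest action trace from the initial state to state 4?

Answer: 2

Working:
Breadth-first toward 4:
  depth 0: {0}
  depth 1: {2,7}
  depth 2: {3,4,6}
4 enters at depth 2; path tau·tau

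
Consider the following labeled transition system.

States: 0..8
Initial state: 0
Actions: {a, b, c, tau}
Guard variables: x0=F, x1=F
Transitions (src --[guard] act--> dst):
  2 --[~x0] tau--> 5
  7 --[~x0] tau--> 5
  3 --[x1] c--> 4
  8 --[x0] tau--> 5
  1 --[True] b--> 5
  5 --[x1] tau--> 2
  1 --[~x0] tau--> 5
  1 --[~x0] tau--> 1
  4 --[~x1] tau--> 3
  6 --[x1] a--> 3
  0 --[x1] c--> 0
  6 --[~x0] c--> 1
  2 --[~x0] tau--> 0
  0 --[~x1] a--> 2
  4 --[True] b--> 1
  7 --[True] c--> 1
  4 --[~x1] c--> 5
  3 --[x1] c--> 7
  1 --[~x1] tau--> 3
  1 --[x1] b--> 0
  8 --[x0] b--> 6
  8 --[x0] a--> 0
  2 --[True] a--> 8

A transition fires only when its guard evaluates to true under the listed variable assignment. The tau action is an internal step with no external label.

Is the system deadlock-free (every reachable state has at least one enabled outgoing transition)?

Reachable = {0,2,5,8}
  0: a→2  [1 out]
  2: a→8  tau→0  tau→5  [3 out]
  5: ∅  [deadlock]
  8: ∅  [deadlock]
witness 5: a·tau

Answer: DEADLOCK at state 5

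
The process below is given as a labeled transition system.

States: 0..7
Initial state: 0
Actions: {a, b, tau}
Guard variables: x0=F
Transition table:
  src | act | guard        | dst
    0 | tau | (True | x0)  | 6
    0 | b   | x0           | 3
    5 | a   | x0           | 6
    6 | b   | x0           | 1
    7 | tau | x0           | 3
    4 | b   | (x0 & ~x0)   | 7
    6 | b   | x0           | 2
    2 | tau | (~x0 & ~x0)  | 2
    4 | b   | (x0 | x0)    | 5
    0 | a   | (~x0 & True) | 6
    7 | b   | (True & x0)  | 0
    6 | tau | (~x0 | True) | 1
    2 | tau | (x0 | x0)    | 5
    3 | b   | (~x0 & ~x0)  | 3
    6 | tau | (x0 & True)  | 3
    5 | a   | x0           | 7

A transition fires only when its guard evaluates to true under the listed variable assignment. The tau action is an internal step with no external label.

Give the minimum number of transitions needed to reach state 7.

Answer: UNREACHABLE

Trace:
Breadth-first toward 7:
  depth 0: {0}
  depth 1: {6}
  depth 2: {1}
7 never appears.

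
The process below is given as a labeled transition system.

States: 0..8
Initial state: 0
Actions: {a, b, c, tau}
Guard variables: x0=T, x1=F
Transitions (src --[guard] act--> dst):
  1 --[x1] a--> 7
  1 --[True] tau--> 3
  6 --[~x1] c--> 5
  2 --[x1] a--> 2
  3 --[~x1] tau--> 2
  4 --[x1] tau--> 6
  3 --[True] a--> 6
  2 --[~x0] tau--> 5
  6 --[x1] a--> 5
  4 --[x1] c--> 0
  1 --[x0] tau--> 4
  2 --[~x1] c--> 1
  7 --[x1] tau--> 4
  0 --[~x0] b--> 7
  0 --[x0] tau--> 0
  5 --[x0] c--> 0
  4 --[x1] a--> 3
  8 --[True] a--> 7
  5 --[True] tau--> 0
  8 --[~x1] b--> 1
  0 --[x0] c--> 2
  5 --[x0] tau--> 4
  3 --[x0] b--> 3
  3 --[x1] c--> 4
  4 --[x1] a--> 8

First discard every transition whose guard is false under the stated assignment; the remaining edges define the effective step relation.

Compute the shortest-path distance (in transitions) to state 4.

Layered search for 4:
  Layer 0: {0}
  Layer 1: {2}
  Layer 2: {1}
  Layer 3: {3,4}
first hit 4 at d=3 via c·c·tau

Answer: 3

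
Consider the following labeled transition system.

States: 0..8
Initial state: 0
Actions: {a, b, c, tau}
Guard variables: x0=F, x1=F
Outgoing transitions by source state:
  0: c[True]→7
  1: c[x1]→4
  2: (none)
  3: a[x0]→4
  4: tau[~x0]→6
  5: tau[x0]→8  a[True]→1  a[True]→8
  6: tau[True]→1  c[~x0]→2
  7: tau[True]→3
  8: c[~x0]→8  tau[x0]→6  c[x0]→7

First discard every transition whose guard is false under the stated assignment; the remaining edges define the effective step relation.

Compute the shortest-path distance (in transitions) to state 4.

Answer: UNREACHABLE

Trace:
Breadth-first toward 4:
  Layer 0: {0}
  Layer 1: {7}
  Layer 2: {3}
4 never appears.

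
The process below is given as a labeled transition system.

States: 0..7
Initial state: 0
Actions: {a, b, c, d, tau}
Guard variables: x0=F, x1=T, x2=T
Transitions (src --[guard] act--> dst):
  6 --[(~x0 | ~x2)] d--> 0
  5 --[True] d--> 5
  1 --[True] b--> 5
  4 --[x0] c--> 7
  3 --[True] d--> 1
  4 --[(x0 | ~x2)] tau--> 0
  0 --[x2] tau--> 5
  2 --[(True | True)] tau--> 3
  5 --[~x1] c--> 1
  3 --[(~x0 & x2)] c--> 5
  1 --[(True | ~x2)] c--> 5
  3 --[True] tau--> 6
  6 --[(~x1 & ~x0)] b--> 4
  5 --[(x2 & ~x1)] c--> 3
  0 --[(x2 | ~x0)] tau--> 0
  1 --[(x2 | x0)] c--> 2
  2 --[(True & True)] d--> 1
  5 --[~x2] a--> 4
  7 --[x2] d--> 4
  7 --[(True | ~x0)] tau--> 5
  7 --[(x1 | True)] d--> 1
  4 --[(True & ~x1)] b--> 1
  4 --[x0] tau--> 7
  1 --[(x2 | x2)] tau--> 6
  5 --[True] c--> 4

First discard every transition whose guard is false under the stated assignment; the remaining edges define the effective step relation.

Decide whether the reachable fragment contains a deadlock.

Answer: DEADLOCK at state 4

Working:
R = {0,4,5}
  0: tau→0  tau→5  [deg 2]
  4: ∅  [no exit]
  5: c→4  d→5  [deg 2]
trace reaching 4: tau·c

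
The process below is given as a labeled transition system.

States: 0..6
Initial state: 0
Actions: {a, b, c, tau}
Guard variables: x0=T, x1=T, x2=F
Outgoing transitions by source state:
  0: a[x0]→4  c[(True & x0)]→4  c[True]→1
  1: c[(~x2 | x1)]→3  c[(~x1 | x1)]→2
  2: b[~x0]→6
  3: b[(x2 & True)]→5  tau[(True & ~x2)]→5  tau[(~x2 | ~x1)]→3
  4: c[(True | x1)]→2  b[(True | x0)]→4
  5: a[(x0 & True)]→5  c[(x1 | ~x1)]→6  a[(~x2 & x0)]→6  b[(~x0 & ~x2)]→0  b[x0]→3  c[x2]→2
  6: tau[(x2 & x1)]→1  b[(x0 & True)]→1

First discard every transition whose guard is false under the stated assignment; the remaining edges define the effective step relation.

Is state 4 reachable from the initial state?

14 transition(s) survive guard evaluation.
L0 = {0}
L1 = {1,4}  now seen {0,1,4}
L2 = {2,3}  now seen {0,1,2,3,4}
L3 = {5}  now seen {0,1,2,3,4,5}
L4 = {6}  now seen {0,1,2,3,4,5,6}
R = {0,1,2,3,4,5,6}
trace reaching 4: a

Answer: REACHABLE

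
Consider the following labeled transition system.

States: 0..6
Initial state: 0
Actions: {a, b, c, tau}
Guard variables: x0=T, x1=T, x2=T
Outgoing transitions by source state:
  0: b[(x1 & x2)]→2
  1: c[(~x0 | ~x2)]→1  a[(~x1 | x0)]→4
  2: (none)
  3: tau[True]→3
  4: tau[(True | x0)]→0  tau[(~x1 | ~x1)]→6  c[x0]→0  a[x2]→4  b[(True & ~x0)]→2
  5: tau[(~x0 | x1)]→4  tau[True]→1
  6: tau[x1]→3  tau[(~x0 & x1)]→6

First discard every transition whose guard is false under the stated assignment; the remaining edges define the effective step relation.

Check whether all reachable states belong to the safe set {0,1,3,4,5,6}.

Answer: INVARIANT VIOLATED at state 2

Trace:
Allowed set {0,1,3,4,5,6}
Reach set: {0,2}
  0: ok
  2: VIOLATES
reach 2 via b — violates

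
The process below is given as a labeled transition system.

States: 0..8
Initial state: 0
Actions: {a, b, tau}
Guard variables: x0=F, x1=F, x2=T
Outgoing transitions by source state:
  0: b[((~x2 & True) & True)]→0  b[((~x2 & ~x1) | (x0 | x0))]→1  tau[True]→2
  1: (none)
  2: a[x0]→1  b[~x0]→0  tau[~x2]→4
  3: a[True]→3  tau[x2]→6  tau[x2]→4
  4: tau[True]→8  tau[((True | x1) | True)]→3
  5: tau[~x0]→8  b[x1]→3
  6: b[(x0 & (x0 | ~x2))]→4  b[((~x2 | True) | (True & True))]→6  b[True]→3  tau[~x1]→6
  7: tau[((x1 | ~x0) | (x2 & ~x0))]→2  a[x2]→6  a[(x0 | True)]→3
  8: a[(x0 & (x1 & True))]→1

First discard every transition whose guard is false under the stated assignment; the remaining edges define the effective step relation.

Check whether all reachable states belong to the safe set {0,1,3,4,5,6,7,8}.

Inv-set: {0,1,3,4,5,6,7,8}
Reachable = {0,2}
  0: ✓
  2: ✗ unsafe
counterexample path to 2: tau

Answer: INVARIANT VIOLATED at state 2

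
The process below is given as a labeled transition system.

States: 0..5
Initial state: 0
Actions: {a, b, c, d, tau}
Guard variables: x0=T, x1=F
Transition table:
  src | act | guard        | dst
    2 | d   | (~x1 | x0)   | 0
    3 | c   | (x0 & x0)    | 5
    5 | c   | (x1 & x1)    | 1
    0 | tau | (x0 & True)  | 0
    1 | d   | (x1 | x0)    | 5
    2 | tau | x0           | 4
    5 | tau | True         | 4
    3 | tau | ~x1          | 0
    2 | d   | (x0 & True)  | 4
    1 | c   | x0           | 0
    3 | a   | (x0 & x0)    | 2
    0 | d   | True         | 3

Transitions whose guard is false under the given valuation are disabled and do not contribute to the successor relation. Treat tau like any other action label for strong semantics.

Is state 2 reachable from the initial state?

Answer: REACHABLE

Analysis:
After dropping false guards: 11 live edges.
Layer 0: {0}
Layer 1: {3}  now seen {0,3}
Layer 2: {2,5}  now seen {0,2,3,5}
Layer 3: {4}  now seen {0,2,3,4,5}
R = {0,2,3,4,5}
Path to 2: d·a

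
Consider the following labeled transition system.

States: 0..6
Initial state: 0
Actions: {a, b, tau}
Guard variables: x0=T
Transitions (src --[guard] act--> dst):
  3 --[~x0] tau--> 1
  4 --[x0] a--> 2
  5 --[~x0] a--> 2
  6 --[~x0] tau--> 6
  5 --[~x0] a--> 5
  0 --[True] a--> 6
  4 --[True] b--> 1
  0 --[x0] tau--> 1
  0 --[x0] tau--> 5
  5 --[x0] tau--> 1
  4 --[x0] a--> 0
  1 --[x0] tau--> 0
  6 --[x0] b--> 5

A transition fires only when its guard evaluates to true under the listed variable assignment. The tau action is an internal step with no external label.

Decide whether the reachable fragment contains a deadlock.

Answer: DEADLOCK-FREE

Working:
Reachable = {0,1,5,6}
  0: a→6  tau→1  tau→5  [3 exit(s)]
  1: tau→0  [1 exit(s)]
  5: tau→1  [1 exit(s)]
  6: b→5  [1 exit(s)]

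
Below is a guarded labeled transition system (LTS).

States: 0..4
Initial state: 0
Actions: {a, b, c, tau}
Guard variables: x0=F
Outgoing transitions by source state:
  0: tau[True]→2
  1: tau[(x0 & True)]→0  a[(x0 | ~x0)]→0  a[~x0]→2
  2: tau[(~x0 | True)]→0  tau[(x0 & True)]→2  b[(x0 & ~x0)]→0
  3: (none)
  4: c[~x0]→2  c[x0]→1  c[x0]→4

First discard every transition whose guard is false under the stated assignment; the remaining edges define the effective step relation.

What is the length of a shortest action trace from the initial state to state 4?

Breadth-first toward 4:
  Layer 0: {0}
  Layer 1: {2}
4 never appears.

Answer: UNREACHABLE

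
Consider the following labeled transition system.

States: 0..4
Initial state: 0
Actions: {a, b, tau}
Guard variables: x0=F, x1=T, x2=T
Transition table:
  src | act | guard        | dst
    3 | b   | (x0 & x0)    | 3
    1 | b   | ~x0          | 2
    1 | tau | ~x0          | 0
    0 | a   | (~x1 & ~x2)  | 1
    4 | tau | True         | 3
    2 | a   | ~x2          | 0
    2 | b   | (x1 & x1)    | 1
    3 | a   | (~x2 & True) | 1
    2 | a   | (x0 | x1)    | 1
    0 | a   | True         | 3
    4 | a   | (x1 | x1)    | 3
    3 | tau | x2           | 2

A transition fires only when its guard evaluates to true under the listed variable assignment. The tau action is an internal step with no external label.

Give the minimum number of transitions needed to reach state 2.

Answer: 2

Analysis:
Layered search for 2:
  depth 0: {0}
  depth 1: {3}
  depth 2: {2}
first hit 2 at d=2 via a·tau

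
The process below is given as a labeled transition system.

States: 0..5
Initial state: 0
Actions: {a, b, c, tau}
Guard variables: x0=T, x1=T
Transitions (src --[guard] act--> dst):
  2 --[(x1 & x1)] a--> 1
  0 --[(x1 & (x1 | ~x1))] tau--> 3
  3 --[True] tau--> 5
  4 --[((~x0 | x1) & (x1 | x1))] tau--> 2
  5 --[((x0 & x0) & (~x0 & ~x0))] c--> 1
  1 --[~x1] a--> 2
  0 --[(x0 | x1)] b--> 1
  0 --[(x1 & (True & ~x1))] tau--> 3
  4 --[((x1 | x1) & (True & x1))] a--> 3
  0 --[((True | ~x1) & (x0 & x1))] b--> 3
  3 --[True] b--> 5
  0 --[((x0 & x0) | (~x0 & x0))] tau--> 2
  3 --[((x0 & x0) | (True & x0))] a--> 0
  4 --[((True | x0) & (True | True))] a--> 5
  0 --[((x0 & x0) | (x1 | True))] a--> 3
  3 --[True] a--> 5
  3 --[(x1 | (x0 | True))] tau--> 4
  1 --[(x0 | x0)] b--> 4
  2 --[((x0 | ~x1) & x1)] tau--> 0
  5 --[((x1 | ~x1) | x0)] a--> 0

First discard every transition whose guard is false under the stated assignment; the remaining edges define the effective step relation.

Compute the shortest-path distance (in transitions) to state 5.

Answer: 2

Working:
Breadth-first toward 5:
  Layer 0: {0}
  Layer 1: {1,2,3}
  Layer 2: {4,5}
depth(5)=2, e.g. a·a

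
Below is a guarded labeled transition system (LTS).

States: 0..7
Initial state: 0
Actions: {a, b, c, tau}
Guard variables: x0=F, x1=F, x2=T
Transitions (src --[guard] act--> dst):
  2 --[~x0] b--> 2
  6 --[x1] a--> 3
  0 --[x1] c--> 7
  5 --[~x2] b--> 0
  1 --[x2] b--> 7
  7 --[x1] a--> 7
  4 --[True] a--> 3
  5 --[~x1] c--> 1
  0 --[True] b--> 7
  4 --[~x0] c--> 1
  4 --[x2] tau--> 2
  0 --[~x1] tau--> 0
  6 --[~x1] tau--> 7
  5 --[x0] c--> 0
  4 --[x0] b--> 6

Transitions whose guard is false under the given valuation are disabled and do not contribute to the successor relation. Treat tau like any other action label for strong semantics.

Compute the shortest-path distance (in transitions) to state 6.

Answer: UNREACHABLE

Analysis:
Breadth-first toward 6:
  depth 0: {0}
  depth 1: {7}
6 never appears.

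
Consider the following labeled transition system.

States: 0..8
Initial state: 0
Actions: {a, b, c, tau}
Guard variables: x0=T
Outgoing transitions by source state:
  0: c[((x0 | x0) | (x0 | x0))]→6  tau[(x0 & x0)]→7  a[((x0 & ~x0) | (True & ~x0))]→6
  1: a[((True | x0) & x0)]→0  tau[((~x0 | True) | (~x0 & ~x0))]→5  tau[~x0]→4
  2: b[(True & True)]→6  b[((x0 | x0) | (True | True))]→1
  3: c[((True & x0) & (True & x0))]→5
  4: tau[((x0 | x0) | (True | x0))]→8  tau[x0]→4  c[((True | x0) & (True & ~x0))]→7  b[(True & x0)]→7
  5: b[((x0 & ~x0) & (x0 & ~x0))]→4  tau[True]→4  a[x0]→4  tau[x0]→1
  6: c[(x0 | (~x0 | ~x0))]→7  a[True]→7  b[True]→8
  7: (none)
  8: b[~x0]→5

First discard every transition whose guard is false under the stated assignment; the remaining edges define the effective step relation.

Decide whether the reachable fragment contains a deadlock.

Reach set: {0,6,7,8}
  0: c→6  tau→7  [2 out]
  6: a→7  b→8  c→7  [3 out]
  7: ∅  [no exit]
  8: ∅  [no exit]
Path to 7: tau

Answer: DEADLOCK at state 7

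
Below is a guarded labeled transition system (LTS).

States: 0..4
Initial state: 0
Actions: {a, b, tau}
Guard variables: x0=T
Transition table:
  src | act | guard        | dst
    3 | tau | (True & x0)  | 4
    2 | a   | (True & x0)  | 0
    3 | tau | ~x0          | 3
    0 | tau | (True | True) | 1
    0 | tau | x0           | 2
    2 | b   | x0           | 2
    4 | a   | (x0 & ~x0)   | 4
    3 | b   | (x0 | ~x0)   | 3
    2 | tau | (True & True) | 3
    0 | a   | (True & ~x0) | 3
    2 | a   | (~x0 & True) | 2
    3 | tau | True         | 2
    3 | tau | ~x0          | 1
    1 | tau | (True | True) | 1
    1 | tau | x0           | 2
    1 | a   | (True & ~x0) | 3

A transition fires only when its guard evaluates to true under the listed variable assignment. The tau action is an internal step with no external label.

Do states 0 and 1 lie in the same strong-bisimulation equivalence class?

Compute ~ classes (split until stable):
  π0 = {{0,1,2,3,4}}
  π1 = {{0,1},{2},{3},{4}}
4 equivalence class(es) (converged in 2)
[0]={0,1}  [1]={0,1}

Answer: BISIMILAR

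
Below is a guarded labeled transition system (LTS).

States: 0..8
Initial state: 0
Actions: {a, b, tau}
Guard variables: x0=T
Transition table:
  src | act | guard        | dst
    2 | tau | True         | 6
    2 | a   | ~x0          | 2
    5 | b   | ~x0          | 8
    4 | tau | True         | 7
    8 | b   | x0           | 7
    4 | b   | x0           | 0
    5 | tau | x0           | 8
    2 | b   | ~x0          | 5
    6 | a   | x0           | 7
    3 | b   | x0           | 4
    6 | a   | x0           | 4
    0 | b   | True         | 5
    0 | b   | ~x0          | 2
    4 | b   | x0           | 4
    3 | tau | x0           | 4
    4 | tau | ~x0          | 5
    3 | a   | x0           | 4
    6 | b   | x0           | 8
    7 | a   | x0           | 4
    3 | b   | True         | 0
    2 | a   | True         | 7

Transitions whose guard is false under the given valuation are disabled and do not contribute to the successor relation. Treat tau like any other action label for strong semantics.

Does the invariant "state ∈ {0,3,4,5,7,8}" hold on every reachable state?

Answer: INVARIANT HOLDS

Analysis:
Allowed set {0,3,4,5,7,8}
Reachable = {0,4,5,7,8}
  0: safe
  4: safe
  5: safe
  7: safe
  8: safe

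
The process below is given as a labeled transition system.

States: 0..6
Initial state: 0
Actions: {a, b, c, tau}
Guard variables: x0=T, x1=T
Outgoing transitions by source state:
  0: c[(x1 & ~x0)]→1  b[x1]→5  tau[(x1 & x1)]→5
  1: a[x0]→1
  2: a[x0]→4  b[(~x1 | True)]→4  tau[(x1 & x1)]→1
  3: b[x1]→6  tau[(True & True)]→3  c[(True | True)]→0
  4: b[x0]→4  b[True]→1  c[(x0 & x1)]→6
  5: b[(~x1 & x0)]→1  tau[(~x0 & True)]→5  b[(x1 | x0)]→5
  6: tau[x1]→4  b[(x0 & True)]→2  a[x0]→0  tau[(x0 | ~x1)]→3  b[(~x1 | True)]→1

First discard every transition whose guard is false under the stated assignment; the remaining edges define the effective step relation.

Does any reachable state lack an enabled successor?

Reachable = {0,5}
  0: b→5  tau→5  [2 exit(s)]
  5: b→5  [1 exit(s)]

Answer: DEADLOCK-FREE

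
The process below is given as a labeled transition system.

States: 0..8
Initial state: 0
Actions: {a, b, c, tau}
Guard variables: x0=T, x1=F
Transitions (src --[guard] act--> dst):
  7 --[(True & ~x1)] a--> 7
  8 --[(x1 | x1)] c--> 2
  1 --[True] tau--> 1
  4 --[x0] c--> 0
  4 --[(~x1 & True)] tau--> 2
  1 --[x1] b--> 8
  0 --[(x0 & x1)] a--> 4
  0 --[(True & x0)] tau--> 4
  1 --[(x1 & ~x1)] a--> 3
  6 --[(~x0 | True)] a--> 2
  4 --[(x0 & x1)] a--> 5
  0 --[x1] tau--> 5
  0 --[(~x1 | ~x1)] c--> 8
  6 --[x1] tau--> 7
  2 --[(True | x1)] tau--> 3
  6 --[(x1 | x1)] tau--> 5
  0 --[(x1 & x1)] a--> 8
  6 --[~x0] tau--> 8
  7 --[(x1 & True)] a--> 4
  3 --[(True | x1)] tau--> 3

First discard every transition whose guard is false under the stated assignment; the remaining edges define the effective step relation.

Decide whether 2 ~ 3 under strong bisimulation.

Answer: BISIMILAR

Working:
Compute ~ classes (split until stable):
  round 0: {{0,1,2,3,4,5,6,7,8}}
  round 1: {{0,4},{1,2,3},{5,8},{6,7}}
  round 2: {{0},{1,2,3},{4},{5,8},{6},{7}}
Fixed point at round 3; 6 class(es).
2∈{1,2,3}, 3∈{1,2,3}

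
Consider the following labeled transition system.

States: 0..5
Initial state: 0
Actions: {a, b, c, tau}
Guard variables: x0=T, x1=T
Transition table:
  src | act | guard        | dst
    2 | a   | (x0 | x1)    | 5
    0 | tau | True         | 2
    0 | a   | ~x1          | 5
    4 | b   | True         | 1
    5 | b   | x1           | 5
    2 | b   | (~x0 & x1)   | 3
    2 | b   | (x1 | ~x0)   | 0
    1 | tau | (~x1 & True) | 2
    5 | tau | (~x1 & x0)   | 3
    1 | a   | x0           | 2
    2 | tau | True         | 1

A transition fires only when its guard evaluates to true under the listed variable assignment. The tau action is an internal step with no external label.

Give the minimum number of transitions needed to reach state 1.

Answer: 2

Analysis:
Layered search for 1:
  depth 0: {0}
  depth 1: {2}
  depth 2: {1,5}
first hit 1 at d=2 via tau·tau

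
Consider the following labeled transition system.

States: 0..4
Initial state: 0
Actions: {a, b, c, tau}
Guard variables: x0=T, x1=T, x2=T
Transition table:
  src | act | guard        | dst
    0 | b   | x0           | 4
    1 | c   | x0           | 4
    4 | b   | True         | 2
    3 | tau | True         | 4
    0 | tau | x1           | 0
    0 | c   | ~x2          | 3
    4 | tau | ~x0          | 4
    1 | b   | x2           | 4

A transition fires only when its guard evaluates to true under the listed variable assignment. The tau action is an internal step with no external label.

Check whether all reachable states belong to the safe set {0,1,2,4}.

Allowed set {0,1,2,4}
R = {0,2,4}
  0: safe
  2: safe
  4: safe

Answer: INVARIANT HOLDS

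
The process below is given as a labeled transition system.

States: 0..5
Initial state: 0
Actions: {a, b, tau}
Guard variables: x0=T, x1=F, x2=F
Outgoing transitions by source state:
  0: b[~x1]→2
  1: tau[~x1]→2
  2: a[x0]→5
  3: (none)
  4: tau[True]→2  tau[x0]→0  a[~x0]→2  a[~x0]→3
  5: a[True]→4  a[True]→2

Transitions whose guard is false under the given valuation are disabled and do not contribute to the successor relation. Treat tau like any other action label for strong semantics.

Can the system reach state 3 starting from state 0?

Answer: UNREACHABLE

Trace:
7 transition(s) survive guard evaluation.
depth 0: {0}
depth 1: {2}  now seen {0,2}
depth 2: {5}  now seen {0,2,5}
depth 3: {4}  now seen {0,2,4,5}
Reachable = {0,2,4,5}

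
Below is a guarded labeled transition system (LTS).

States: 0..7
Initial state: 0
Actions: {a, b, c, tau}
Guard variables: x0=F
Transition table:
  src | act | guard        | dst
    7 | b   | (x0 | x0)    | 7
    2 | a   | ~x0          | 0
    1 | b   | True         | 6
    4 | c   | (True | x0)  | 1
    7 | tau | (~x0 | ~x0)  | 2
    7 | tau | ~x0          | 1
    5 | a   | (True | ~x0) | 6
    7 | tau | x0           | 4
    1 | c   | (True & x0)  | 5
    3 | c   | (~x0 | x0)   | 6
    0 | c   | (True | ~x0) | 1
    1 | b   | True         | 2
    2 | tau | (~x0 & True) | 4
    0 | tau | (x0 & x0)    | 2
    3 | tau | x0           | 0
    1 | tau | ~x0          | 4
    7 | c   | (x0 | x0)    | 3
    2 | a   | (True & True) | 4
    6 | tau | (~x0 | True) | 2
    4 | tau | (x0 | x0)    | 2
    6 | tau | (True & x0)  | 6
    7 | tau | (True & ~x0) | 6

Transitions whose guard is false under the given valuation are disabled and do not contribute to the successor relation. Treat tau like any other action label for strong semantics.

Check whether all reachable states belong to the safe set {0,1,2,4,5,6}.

Safe = {0,1,2,4,5,6}
Reachable = {0,1,2,4,6}
  0: safe
  1: safe
  2: safe
  4: safe
  6: safe

Answer: INVARIANT HOLDS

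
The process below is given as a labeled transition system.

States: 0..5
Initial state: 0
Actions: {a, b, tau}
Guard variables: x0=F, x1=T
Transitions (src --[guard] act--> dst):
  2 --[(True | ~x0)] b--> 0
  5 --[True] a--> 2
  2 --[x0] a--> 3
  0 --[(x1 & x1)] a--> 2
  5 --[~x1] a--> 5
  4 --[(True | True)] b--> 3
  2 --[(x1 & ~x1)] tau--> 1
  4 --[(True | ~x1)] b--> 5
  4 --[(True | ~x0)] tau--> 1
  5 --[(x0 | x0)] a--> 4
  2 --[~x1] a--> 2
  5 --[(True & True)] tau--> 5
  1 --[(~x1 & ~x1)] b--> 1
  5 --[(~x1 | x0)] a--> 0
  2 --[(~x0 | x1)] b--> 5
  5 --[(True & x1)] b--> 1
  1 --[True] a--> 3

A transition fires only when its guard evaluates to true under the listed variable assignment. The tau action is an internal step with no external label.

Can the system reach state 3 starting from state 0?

Answer: REACHABLE

Working:
After dropping false guards: 10 live edges.
L0 = {0}
L1 = {2}  cumulative {0,2}
L2 = {5}  cumulative {0,2,5}
L3 = {1}  cumulative {0,1,2,5}
L4 = {3}  cumulative {0,1,2,3,5}
Reachable = {0,1,2,3,5}
Path to 3: a·b·b·a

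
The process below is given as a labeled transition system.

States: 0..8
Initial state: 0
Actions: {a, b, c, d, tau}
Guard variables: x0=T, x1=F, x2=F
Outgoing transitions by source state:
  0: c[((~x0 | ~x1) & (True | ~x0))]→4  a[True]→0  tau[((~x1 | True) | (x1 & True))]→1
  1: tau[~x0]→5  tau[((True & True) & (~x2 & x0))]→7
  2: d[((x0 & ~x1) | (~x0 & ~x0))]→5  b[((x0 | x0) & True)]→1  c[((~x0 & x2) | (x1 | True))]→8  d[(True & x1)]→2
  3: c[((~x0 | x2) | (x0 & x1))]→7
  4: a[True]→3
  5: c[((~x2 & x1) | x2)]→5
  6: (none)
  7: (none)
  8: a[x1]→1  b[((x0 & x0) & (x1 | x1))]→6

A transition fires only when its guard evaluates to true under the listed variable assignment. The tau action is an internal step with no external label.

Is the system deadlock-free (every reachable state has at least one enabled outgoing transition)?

R = {0,1,3,4,7}
  0: a→0  c→4  tau→1  [deg 3]
  1: tau→7  [deg 1]
  3: ∅  [no exit]
  4: a→3  [deg 1]
  7: ∅  [no exit]
witness 3: c·a

Answer: DEADLOCK at state 3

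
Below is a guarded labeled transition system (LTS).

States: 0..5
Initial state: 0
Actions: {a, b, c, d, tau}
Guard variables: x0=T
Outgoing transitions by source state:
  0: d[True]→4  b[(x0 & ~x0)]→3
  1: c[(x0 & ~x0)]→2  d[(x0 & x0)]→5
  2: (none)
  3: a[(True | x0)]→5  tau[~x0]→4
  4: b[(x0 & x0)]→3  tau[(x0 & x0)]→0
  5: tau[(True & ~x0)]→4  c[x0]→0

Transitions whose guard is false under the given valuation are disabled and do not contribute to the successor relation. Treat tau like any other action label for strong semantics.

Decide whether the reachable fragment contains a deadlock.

Reachable = {0,3,4,5}
  0: d→4  [1 out]
  3: a→5  [1 out]
  4: b→3  tau→0  [2 out]
  5: c→0  [1 out]

Answer: DEADLOCK-FREE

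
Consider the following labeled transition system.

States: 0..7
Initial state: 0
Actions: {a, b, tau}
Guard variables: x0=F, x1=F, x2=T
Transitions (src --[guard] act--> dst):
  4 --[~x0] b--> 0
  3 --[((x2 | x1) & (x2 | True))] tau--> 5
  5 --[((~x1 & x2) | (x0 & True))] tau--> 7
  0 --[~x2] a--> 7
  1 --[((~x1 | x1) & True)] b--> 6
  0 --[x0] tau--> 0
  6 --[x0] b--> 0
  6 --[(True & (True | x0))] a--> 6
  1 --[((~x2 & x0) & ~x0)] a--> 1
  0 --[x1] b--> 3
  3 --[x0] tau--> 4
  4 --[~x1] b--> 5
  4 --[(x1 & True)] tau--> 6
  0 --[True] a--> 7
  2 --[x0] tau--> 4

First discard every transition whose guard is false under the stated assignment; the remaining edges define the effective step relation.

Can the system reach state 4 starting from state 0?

Answer: UNREACHABLE

Analysis:
Guard filter leaves 7 enabled edge(s).
L0 = {0}
L1 = {7}  now seen {0,7}
Reach set: {0,7}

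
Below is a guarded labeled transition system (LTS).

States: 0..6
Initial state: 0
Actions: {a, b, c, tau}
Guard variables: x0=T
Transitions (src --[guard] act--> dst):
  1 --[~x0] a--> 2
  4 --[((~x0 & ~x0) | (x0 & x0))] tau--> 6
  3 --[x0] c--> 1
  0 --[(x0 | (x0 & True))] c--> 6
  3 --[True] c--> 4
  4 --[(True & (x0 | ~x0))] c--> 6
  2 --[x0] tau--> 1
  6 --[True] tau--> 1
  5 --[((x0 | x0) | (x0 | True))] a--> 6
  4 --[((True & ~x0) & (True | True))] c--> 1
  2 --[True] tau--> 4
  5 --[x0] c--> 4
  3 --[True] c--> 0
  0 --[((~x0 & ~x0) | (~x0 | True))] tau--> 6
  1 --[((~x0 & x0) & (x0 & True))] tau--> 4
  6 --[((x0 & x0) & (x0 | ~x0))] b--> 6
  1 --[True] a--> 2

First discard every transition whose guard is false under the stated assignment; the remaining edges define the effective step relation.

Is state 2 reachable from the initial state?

Guard filter leaves 14 enabled edge(s).
L0 = {0}
L1 = {6}  now seen {0,6}
L2 = {1}  now seen {0,1,6}
L3 = {2}  now seen {0,1,2,6}
L4 = {4}  now seen {0,1,2,4,6}
Reach set: {0,1,2,4,6}
Path to 2: c·tau·a

Answer: REACHABLE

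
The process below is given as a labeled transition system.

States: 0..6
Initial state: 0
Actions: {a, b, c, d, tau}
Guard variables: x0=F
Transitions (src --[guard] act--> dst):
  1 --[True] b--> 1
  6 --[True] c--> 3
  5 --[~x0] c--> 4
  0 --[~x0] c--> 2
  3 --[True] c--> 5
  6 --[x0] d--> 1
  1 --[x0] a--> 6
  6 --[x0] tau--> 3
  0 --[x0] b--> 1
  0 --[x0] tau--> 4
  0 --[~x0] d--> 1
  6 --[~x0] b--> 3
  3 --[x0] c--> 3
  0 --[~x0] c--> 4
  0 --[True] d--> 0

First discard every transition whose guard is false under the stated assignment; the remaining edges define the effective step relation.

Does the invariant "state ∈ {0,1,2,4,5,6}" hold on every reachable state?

Answer: INVARIANT HOLDS

Trace:
Inv-set: {0,1,2,4,5,6}
R = {0,1,2,4}
  0: safe
  1: safe
  2: safe
  4: safe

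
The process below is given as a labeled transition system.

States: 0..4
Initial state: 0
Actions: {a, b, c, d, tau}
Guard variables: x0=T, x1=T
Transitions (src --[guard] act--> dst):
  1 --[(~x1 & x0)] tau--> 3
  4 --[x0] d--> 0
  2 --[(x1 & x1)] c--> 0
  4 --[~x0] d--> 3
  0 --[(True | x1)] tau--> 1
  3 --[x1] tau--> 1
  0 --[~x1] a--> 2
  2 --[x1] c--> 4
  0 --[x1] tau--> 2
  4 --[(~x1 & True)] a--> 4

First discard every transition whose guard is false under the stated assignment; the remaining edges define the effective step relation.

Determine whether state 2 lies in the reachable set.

Answer: REACHABLE

Working:
After dropping false guards: 6 live edges.
Layer 0: {0}
Layer 1: {1,2}  cumulative {0,1,2}
Layer 2: {4}  cumulative {0,1,2,4}
R = {0,1,2,4}
trace reaching 2: tau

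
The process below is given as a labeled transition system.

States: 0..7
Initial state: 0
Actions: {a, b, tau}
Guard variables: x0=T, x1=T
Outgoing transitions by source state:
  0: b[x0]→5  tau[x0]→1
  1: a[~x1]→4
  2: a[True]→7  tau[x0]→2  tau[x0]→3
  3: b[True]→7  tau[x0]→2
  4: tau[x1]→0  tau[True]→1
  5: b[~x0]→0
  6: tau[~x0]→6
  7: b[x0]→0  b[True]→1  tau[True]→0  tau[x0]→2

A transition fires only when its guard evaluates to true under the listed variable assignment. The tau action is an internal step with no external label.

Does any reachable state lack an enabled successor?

R = {0,1,5}
  0: b→5  tau→1  [2 exit(s)]
  1: ∅  [STUCK]
  5: ∅  [STUCK]
witness 1: tau

Answer: DEADLOCK at state 1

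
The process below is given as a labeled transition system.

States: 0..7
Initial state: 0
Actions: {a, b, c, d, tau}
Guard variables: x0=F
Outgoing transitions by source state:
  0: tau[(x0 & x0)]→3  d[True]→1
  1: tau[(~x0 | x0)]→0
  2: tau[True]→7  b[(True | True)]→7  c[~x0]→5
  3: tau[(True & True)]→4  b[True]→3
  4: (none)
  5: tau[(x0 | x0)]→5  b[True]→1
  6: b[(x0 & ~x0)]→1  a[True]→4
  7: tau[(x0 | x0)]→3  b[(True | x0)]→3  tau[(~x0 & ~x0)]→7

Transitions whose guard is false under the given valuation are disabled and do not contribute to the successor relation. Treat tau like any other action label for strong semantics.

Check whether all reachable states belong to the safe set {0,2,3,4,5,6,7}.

Inv-set: {0,2,3,4,5,6,7}
Reachable = {0,1}
  0: ✓
  1: outside
witness against invariant: d → 1

Answer: INVARIANT VIOLATED at state 1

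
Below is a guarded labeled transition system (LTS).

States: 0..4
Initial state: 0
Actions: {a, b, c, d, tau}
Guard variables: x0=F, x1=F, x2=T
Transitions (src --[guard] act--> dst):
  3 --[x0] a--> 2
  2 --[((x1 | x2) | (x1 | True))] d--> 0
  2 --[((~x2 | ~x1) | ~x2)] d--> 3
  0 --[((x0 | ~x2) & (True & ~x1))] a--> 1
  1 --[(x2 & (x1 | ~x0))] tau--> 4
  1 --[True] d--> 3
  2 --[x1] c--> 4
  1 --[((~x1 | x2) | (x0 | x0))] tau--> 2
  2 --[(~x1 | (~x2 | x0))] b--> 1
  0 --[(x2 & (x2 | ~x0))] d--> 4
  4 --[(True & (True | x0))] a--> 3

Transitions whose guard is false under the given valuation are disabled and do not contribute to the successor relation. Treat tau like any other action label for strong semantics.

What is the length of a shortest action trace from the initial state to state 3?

BFS to 3:
  Layer 0: {0}
  Layer 1: {4}
  Layer 2: {3}
first hit 3 at d=2 via d·a

Answer: 2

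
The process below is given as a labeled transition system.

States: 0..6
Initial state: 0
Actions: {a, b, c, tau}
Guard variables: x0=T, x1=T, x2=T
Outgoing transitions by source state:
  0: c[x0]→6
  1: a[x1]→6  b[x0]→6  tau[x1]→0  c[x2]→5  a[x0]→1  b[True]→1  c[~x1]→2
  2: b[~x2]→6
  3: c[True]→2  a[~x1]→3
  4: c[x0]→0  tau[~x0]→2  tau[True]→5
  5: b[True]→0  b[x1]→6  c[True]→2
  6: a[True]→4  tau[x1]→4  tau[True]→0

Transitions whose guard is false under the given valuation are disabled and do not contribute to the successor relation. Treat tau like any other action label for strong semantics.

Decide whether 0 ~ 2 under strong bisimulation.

Answer: NOT BISIMILAR

Trace:
Compute ~ classes (split until stable):
  π0 = {{0,1,2,3,4,5,6}}
  π1 = {{0,3},{1},{2},{4},{5},{6}}
  π2 = {{0},{1},{2},{3},{4},{5},{6}}
stable after 3 split(s): 7 block(s)
class of 0: {0}; class of 2: {2}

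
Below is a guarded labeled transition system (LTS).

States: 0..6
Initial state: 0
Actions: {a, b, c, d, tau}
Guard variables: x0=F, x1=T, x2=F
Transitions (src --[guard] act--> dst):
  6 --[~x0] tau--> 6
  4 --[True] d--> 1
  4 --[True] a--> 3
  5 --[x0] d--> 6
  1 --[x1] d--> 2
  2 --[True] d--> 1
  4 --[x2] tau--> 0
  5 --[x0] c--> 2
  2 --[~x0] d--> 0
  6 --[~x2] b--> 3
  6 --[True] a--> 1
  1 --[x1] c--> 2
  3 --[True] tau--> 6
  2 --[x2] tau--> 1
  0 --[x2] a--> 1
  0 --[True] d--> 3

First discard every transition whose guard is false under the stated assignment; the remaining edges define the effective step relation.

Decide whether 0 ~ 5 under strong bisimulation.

Answer: NOT BISIMILAR

Working:
Compute ~ classes (split until stable):
  round 0: {{0,1,2,3,4,5,6}}
  round 1: {{0,2},{1},{3},{4},{5},{6}}
  round 2: {{0},{1},{2},{3},{4},{5},{6}}
7 equivalence class(es) (converged in 3)
class of 0: {0}; class of 5: {5}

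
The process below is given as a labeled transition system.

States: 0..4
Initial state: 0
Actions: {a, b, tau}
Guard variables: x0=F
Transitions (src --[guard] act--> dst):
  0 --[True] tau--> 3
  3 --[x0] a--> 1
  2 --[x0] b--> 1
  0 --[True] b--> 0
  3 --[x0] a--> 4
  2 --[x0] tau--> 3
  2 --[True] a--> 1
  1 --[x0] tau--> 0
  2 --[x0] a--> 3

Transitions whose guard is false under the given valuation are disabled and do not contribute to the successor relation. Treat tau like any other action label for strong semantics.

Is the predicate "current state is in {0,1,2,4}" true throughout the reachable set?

Safe = {0,1,2,4}
R = {0,3}
  0: safe
  3: outside
witness against invariant: tau → 3

Answer: INVARIANT VIOLATED at state 3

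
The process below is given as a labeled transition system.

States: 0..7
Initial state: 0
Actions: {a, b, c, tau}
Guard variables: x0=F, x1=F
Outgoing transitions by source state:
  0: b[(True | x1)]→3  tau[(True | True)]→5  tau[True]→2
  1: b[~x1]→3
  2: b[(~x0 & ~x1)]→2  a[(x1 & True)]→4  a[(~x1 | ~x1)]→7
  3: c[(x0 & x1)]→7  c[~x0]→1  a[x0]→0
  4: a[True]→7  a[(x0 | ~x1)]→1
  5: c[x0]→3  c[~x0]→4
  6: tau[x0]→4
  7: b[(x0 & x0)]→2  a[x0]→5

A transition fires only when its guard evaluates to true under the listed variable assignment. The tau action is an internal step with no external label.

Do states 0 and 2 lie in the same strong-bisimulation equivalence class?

Bisimulation quotient by refinement:
  π0 = {{0,1,2,3,4,5,6,7}}
  π1 = {{0},{1},{2},{3,5},{4},{6,7}}
  π2 = {{0},{1},{2},{3},{4},{5},{6,7}}
stable after 3 split(s): 7 block(s)
class of 0: {0}; class of 2: {2}

Answer: NOT BISIMILAR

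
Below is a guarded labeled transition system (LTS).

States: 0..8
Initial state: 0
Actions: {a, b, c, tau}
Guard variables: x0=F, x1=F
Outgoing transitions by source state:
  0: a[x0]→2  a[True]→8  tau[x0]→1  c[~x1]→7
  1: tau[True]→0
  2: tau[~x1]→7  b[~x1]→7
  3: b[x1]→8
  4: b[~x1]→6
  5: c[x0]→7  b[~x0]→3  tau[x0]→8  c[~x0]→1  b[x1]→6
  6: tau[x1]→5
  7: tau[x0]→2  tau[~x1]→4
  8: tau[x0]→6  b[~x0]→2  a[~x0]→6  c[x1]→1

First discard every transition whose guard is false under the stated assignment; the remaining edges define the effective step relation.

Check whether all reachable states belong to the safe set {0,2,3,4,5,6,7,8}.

Inv-set: {0,2,3,4,5,6,7,8}
Reachable = {0,2,4,6,7,8}
  0: ✓
  2: ✓
  4: ✓
  6: ✓
  7: ✓
  8: ✓

Answer: INVARIANT HOLDS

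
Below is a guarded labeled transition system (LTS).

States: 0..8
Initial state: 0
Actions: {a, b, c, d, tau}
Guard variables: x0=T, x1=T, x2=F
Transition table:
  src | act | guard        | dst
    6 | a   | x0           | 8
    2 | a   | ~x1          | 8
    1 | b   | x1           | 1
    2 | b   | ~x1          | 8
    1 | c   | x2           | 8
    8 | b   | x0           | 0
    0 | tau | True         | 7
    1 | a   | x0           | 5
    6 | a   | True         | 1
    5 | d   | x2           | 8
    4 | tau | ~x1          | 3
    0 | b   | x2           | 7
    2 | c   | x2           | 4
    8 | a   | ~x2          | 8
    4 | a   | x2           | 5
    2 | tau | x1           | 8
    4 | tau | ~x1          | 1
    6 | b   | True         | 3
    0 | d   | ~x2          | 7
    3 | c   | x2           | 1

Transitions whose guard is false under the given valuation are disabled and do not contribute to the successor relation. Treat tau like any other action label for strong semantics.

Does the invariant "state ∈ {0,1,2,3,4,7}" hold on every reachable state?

Answer: INVARIANT HOLDS

Working:
Safe = {0,1,2,3,4,7}
Reach set: {0,7}
  0: ✓
  7: ✓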